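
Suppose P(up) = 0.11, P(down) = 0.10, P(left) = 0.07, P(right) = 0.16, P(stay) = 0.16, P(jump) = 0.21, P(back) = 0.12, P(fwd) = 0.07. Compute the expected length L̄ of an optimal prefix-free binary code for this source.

Repeatedly combine the two least-probable nodes; the expected code length is the sum of the merged weights.
merge 7/100 + 7/100 → 7/50
merge 1/10 + 11/100 → 21/100
merge 3/25 + 7/50 → 13/50
merge 4/25 + 4/25 → 8/25
merge 21/100 + 21/100 → 21/50
merge 13/50 + 8/25 → 29/50
merge 21/50 + 29/50 → 1
L = 7/50 + 21/100 + 13/50 + 8/25 + 21/50 + 29/50 + 1 = 293/100 = 2.93 bits/symbol.

2.93 bits/symbol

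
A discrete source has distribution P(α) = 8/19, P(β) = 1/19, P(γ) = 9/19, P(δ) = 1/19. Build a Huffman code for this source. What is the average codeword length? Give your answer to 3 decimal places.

1.632 bits/symbol

Repeatedly combine the two least-probable nodes; the expected code length is the sum of the merged weights.
merge 1/19 + 1/19 → 2/19
merge 2/19 + 8/19 → 10/19
merge 9/19 + 10/19 → 1
L = 2/19 + 10/19 + 1 = 31/19 ≈ 1.632 bits/symbol.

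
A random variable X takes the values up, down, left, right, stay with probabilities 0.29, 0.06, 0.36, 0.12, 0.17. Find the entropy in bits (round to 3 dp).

2.094 bits

H = −Σ pᵢ log₂ pᵢ.
−0.29·log₂(0.29) = 0.5179
−0.06·log₂(0.06) = 0.2435
−0.36·log₂(0.36) = 0.5306
−0.12·log₂(0.12) = 0.3671
−0.17·log₂(0.17) = 0.4346
Sum ≈ 2.0937 → 2.094 bits.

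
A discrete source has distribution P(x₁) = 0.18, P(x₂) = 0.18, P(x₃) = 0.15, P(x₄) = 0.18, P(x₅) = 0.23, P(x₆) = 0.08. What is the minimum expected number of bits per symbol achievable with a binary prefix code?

2.59 bits/symbol

Repeatedly combine the two least-probable nodes; the expected code length is the sum of the merged weights.
merge 2/25 + 3/20 → 23/100
merge 9/50 + 9/50 → 9/25
merge 9/50 + 23/100 → 41/100
merge 23/100 + 9/25 → 59/100
merge 41/100 + 59/100 → 1
L = 23/100 + 9/25 + 41/100 + 59/100 + 1 = 259/100 = 2.59 bits/symbol.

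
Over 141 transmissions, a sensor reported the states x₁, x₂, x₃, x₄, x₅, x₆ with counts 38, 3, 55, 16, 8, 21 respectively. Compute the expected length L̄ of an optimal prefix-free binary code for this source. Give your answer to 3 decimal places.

Probabilities are the counts divided by 141.
Repeatedly combine the two least-probable nodes; the expected code length is the sum of the merged weights.
merge 1/47 + 8/141 → 11/141
merge 11/141 + 16/141 → 9/47
merge 7/47 + 9/47 → 16/47
merge 38/141 + 16/47 → 86/141
merge 55/141 + 86/141 → 1
L = 11/141 + 9/47 + 16/47 + 86/141 + 1 = 313/141 ≈ 2.220 bits/symbol.

2.220 bits/symbol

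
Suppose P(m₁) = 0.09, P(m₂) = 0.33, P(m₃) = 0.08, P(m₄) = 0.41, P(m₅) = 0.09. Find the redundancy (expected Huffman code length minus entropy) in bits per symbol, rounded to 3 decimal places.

Entropy H = −Σ p log₂ p ≈ 1.9720 bits.
Huffman merges: 2/25+9/100→17/100; 9/100+17/100→13/50; 13/50+33/100→59/100; 41/100+59/100→1. L = 101/50 ≈ 2.0200.
L − H = 2.0200 − 1.9720 = 0.048 bits.

0.048 bits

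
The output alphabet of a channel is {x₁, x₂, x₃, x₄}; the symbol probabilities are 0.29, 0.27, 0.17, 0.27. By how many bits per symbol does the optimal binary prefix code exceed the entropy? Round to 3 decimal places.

0.027 bits

Entropy H = −Σ p log₂ p ≈ 1.9725 bits.
Huffman merges: 17/100+27/100→11/25; 27/100+29/100→14/25; 11/25+14/25→1. L = 2 ≈ 2.0000.
L − H = 2.0000 − 1.9725 = 0.027 bits.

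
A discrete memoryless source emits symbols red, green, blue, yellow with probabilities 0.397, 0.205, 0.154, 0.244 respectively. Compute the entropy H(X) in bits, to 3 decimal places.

1.910 bits

H = −Σ pᵢ log₂ pᵢ.
−0.397·log₂(0.397) = 0.5291
−0.205·log₂(0.205) = 0.4687
−0.154·log₂(0.154) = 0.4156
−0.244·log₂(0.244) = 0.4966
Sum ≈ 1.9100 → 1.910 bits.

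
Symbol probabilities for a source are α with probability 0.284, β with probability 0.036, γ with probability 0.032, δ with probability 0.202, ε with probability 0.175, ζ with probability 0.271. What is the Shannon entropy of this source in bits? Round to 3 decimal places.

2.264 bits

H = −Σ pᵢ log₂ pᵢ.
−0.284·log₂(0.284) = 0.5158
−0.036·log₂(0.036) = 0.1727
−0.032·log₂(0.032) = 0.1589
−0.202·log₂(0.202) = 0.4661
−0.175·log₂(0.175) = 0.4401
−0.271·log₂(0.271) = 0.5105
Sum ≈ 2.2640 → 2.264 bits.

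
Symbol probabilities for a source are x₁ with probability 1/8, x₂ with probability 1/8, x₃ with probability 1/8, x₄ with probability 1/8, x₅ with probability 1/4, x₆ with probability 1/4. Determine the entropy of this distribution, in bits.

Each probability is a power of 1/2, so log₂(1/p) is an integer.
H = Σ p·log₂(1/p) = 1/8·3 + 1/8·3 + 1/8·3 + 1/8·3 + 1/4·2 + 1/4·2 = 2.5 bits.

2.5 bits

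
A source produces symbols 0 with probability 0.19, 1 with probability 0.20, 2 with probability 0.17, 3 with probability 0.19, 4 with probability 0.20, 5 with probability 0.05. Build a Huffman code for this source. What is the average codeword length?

Repeatedly combine the two least-probable nodes; the expected code length is the sum of the merged weights.
merge 1/20 + 17/100 → 11/50
merge 19/100 + 19/100 → 19/50
merge 1/5 + 1/5 → 2/5
merge 11/50 + 19/50 → 3/5
merge 2/5 + 3/5 → 1
L = 11/50 + 19/50 + 2/5 + 3/5 + 1 = 13/5 = 2.6 bits/symbol.

2.6 bits/symbol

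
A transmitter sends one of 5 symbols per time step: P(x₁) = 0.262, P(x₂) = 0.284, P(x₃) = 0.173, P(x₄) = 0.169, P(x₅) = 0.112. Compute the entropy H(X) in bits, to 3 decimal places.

H = −Σ pᵢ log₂ pᵢ.
−0.262·log₂(0.262) = 0.5063
−0.284·log₂(0.284) = 0.5158
−0.173·log₂(0.173) = 0.4379
−0.169·log₂(0.169) = 0.4335
−0.112·log₂(0.112) = 0.3537
Sum ≈ 2.2471 → 2.247 bits.

2.247 bits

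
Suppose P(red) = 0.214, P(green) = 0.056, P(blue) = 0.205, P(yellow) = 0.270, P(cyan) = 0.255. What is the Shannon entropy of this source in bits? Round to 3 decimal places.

H = −Σ pᵢ log₂ pᵢ.
−0.214·log₂(0.214) = 0.4760
−0.056·log₂(0.056) = 0.2329
−0.205·log₂(0.205) = 0.4687
−0.270·log₂(0.270) = 0.5100
−0.255·log₂(0.255) = 0.5027
Sum ≈ 2.1903 → 2.190 bits.

2.190 bits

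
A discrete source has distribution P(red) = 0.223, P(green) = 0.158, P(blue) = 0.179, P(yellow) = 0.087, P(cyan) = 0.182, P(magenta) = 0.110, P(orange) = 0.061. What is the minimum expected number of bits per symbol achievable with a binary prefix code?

Repeatedly combine the two least-probable nodes; the expected code length is the sum of the merged weights.
merge 61/1000 + 87/1000 → 37/250
merge 11/100 + 37/250 → 129/500
merge 79/500 + 179/1000 → 337/1000
merge 91/500 + 223/1000 → 81/200
merge 129/500 + 337/1000 → 119/200
merge 81/200 + 119/200 → 1
L = 37/250 + 129/500 + 337/1000 + 81/200 + 119/200 + 1 = 2743/1000 = 2.743 bits/symbol.

2.743 bits/symbol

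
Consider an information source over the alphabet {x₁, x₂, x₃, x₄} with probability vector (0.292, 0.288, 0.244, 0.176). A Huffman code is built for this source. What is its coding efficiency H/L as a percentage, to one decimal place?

Entropy H = −Σ p log₂ p ≈ 1.9735 bits.
Huffman merges: 22/125+61/250→21/50; 36/125+73/250→29/50; 21/50+29/50→1. L = 2 ≈ 2.0000.
Efficiency = H/L = 1.9735/2.0000 = 98.7%.

98.7%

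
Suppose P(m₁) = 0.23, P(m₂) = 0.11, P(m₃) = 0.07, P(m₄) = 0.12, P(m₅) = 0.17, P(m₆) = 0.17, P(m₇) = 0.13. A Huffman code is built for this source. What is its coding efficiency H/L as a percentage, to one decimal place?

98.4%

Entropy H = −Σ p log₂ p ≈ 2.7254 bits.
Huffman merges: 7/100+11/100→9/50; 3/25+13/100→1/4; 17/100+17/100→17/50; 9/50+23/100→41/100; 1/4+17/50→59/100; 41/100+59/100→1. L = 277/100 ≈ 2.7700.
Efficiency = H/L = 2.7254/2.7700 = 98.4%.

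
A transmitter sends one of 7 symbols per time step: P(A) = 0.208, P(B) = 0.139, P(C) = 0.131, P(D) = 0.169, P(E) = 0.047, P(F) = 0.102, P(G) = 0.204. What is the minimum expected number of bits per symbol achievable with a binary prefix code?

2.737 bits/symbol

Repeatedly combine the two least-probable nodes; the expected code length is the sum of the merged weights.
merge 47/1000 + 51/500 → 149/1000
merge 131/1000 + 139/1000 → 27/100
merge 149/1000 + 169/1000 → 159/500
merge 51/250 + 26/125 → 103/250
merge 27/100 + 159/500 → 147/250
merge 103/250 + 147/250 → 1
L = 149/1000 + 27/100 + 159/500 + 103/250 + 147/250 + 1 = 2737/1000 = 2.737 bits/symbol.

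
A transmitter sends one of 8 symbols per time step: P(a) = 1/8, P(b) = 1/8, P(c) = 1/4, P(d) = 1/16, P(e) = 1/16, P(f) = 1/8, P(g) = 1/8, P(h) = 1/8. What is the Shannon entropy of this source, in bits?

2.875 bits

Each probability is a power of 1/2, so log₂(1/p) is an integer.
H = Σ p·log₂(1/p) = 1/8·3 + 1/8·3 + 1/4·2 + 1/16·4 + 1/16·4 + 1/8·3 + 1/8·3 + 1/8·3 = 2.875 bits.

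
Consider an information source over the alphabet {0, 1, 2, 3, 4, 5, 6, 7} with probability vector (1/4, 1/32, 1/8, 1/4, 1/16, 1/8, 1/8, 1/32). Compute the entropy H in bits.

2.6875 bits

Each probability is a power of 1/2, so log₂(1/p) is an integer.
H = Σ p·log₂(1/p) = 1/4·2 + 1/32·5 + 1/8·3 + 1/4·2 + 1/16·4 + 1/8·3 + 1/8·3 + 1/32·5 = 2.6875 bits.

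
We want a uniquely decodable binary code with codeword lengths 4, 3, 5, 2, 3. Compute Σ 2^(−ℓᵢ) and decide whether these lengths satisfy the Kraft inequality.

With common denominator 2^5 = 32: Σ 2^(−ℓᵢ) = 2/32 + 4/32 + 1/32 + 8/32 + 4/32 = 19/32 = 0.59375.
Kraft's inequality requires Σ ≤ 1; here Σ = 0.59375 ≤ 1, so such a prefix code exists.

0.59375; yes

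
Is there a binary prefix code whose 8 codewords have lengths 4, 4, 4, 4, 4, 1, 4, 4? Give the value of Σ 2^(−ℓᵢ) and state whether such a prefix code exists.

0.9375; yes

With common denominator 2^4 = 16: Σ 2^(−ℓᵢ) = 1/16 + 1/16 + 1/16 + 1/16 + 1/16 + 8/16 + 1/16 + 1/16 = 15/16 = 0.9375.
Kraft's inequality requires Σ ≤ 1; here Σ = 0.9375 ≤ 1, so such a prefix code exists.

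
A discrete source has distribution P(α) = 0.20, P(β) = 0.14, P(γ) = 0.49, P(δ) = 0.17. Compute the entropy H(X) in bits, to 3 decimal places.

H = −Σ pᵢ log₂ pᵢ.
−0.20·log₂(0.20) = 0.4644
−0.14·log₂(0.14) = 0.3971
−0.49·log₂(0.49) = 0.5043
−0.17·log₂(0.17) = 0.4346
Sum ≈ 1.8004 → 1.800 bits.

1.800 bits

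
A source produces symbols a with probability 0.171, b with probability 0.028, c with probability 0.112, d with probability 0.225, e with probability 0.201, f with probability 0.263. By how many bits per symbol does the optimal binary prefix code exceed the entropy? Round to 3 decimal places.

0.061 bits

Entropy H = −Σ p log₂ p ≈ 2.3901 bits.
Huffman merges: 7/250+14/125→7/50; 7/50+171/1000→311/1000; 201/1000+9/40→213/500; 263/1000+311/1000→287/500; 213/500+287/500→1. L = 2451/1000 ≈ 2.4510.
L − H = 2.4510 − 2.3901 = 0.061 bits.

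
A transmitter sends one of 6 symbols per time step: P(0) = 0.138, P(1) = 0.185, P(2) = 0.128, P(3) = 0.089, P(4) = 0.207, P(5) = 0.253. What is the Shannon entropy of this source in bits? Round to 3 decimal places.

2.507 bits

H = −Σ pᵢ log₂ pᵢ.
−0.138·log₂(0.138) = 0.3943
−0.185·log₂(0.185) = 0.4504
−0.128·log₂(0.128) = 0.3796
−0.089·log₂(0.089) = 0.3106
−0.207·log₂(0.207) = 0.4704
−0.253·log₂(0.253) = 0.5016
Sum ≈ 2.5069 → 2.507 bits.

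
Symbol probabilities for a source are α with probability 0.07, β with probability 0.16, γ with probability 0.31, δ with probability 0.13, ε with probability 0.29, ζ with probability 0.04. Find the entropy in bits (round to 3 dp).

H = −Σ pᵢ log₂ pᵢ.
−0.07·log₂(0.07) = 0.2686
−0.16·log₂(0.16) = 0.4230
−0.31·log₂(0.31) = 0.5238
−0.13·log₂(0.13) = 0.3826
−0.29·log₂(0.29) = 0.5179
−0.04·log₂(0.04) = 0.1858
Sum ≈ 2.3017 → 2.302 bits.

2.302 bits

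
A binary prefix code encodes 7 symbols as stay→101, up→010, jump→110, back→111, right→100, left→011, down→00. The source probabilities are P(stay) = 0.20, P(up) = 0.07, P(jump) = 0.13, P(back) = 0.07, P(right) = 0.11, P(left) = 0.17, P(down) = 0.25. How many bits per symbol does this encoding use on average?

L̄ = Σ pᵢ·ℓᵢ = 0.20·3 + 0.07·3 + 0.13·3 + 0.07·3 + 0.11·3 + 0.17·3 + 0.25·2 = 2.75 bits/symbol.

2.75 bits/symbol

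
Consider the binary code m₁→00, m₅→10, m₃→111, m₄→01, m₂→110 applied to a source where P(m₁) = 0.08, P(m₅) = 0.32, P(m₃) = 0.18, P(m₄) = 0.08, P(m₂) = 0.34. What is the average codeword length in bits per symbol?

L̄ = Σ pᵢ·ℓᵢ = 0.08·2 + 0.32·2 + 0.18·3 + 0.08·2 + 0.34·3 = 2.52 bits/symbol.

2.52 bits/symbol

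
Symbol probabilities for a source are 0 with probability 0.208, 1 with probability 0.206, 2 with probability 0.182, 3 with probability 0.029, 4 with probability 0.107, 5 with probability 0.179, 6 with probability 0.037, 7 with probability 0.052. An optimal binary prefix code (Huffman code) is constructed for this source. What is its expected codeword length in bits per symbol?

2.77 bits/symbol

Repeatedly combine the two least-probable nodes; the expected code length is the sum of the merged weights.
merge 29/1000 + 37/1000 → 33/500
merge 13/250 + 33/500 → 59/500
merge 107/1000 + 59/500 → 9/40
merge 179/1000 + 91/500 → 361/1000
merge 103/500 + 26/125 → 207/500
merge 9/40 + 361/1000 → 293/500
merge 207/500 + 293/500 → 1
L = 33/500 + 59/500 + 9/40 + 361/1000 + 207/500 + 293/500 + 1 = 277/100 = 2.77 bits/symbol.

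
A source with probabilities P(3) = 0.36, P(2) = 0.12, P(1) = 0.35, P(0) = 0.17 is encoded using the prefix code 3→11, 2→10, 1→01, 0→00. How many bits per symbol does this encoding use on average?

L̄ = Σ pᵢ·ℓᵢ = 0.36·2 + 0.12·2 + 0.35·2 + 0.17·2 = 2 bits/symbol.

2 bits/symbol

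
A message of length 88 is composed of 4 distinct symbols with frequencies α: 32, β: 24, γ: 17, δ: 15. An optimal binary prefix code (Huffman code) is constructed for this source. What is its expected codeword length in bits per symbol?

2 bits/symbol

Probabilities are the counts divided by 88.
Repeatedly combine the two least-probable nodes; the expected code length is the sum of the merged weights.
merge 15/88 + 17/88 → 4/11
merge 3/11 + 4/11 → 7/11
merge 4/11 + 7/11 → 1
L = 4/11 + 7/11 + 1 = 2 bits/symbol.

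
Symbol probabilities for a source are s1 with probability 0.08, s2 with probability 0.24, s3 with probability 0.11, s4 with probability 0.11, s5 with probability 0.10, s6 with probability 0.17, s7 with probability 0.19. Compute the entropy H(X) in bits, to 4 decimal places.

2.7082 bits

H = −Σ pᵢ log₂ pᵢ.
−0.08·log₂(0.08) = 0.2915
−0.24·log₂(0.24) = 0.4941
−0.11·log₂(0.11) = 0.3503
−0.11·log₂(0.11) = 0.3503
−0.10·log₂(0.10) = 0.3322
−0.17·log₂(0.17) = 0.4346
−0.19·log₂(0.19) = 0.4552
Sum ≈ 2.7082 → 2.7082 bits.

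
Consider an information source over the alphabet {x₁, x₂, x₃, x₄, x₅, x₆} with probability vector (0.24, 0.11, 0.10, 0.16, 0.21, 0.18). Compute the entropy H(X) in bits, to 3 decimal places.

H = −Σ pᵢ log₂ pᵢ.
−0.24·log₂(0.24) = 0.4941
−0.11·log₂(0.11) = 0.3503
−0.10·log₂(0.10) = 0.3322
−0.16·log₂(0.16) = 0.4230
−0.21·log₂(0.21) = 0.4728
−0.18·log₂(0.18) = 0.4453
Sum ≈ 2.5178 → 2.518 bits.

2.518 bits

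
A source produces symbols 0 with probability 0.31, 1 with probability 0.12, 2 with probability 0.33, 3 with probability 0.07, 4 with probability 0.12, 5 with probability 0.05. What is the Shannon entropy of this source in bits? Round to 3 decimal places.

2.270 bits

H = −Σ pᵢ log₂ pᵢ.
−0.31·log₂(0.31) = 0.5238
−0.12·log₂(0.12) = 0.3671
−0.33·log₂(0.33) = 0.5278
−0.07·log₂(0.07) = 0.2686
−0.12·log₂(0.12) = 0.3671
−0.05·log₂(0.05) = 0.2161
Sum ≈ 2.2704 → 2.270 bits.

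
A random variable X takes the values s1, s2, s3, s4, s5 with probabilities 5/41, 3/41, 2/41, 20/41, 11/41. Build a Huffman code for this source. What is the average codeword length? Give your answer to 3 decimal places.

Repeatedly combine the two least-probable nodes; the expected code length is the sum of the merged weights.
merge 2/41 + 3/41 → 5/41
merge 5/41 + 5/41 → 10/41
merge 10/41 + 11/41 → 21/41
merge 20/41 + 21/41 → 1
L = 5/41 + 10/41 + 21/41 + 1 = 77/41 ≈ 1.878 bits/symbol.

1.878 bits/symbol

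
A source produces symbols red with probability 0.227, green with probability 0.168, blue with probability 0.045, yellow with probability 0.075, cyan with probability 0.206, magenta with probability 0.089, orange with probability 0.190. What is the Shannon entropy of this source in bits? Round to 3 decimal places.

2.635 bits

H = −Σ pᵢ log₂ pᵢ.
−0.227·log₂(0.227) = 0.4856
−0.168·log₂(0.168) = 0.4323
−0.045·log₂(0.045) = 0.2013
−0.075·log₂(0.075) = 0.2803
−0.206·log₂(0.206) = 0.4695
−0.089·log₂(0.089) = 0.3106
−0.190·log₂(0.190) = 0.4552
Sum ≈ 2.6349 → 2.635 bits.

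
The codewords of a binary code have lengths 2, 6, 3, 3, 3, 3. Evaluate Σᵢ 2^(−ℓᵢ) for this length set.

0.765625

With common denominator 2^6 = 64: Σ 2^(−ℓᵢ) = 16/64 + 1/64 + 8/64 + 8/64 + 8/64 + 8/64 = 49/64 = 0.765625.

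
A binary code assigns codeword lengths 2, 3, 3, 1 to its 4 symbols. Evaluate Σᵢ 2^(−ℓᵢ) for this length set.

1

With common denominator 2^3 = 8: Σ 2^(−ℓᵢ) = 2/8 + 1/8 + 1/8 + 4/8 = 8/8 = 1.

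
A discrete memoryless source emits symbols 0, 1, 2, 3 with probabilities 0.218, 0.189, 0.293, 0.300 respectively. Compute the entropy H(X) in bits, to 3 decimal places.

H = −Σ pᵢ log₂ pᵢ.
−0.218·log₂(0.218) = 0.4791
−0.189·log₂(0.189) = 0.4543
−0.293·log₂(0.293) = 0.5189
−0.300·log₂(0.300) = 0.5211
Sum ≈ 1.9733 → 1.973 bits.

1.973 bits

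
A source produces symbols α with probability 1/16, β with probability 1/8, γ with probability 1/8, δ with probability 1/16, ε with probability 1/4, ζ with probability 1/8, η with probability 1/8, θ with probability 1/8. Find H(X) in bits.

Each probability is a power of 1/2, so log₂(1/p) is an integer.
H = Σ p·log₂(1/p) = 1/16·4 + 1/8·3 + 1/8·3 + 1/16·4 + 1/4·2 + 1/8·3 + 1/8·3 + 1/8·3 = 2.875 bits.

2.875 bits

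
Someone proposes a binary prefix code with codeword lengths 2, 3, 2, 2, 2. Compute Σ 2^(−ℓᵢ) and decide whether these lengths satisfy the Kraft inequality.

1.125; no

With common denominator 2^3 = 8: Σ 2^(−ℓᵢ) = 2/8 + 1/8 + 2/8 + 2/8 + 2/8 = 9/8 = 1.125.
Kraft's inequality requires Σ ≤ 1; here Σ = 1.125 > 1, so no such prefix code exists.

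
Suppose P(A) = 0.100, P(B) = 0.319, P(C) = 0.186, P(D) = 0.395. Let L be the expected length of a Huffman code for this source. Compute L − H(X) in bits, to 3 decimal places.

0.052 bits

Entropy H = −Σ p log₂ p ≈ 1.8387 bits.
Huffman merges: 1/10+93/500→143/500; 143/500+319/1000→121/200; 79/200+121/200→1. L = 1891/1000 ≈ 1.8910.
L − H = 1.8910 − 1.8387 = 0.052 bits.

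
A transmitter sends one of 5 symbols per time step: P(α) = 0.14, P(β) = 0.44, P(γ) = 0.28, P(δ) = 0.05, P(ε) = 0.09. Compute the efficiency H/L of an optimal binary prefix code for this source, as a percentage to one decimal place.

99.1%

Entropy H = −Σ p log₂ p ≈ 1.9612 bits.
Huffman merges: 1/20+9/100→7/50; 7/50+7/50→7/25; 7/25+7/25→14/25; 11/25+14/25→1. L = 99/50 ≈ 1.9800.
Efficiency = H/L = 1.9612/1.9800 = 99.1%.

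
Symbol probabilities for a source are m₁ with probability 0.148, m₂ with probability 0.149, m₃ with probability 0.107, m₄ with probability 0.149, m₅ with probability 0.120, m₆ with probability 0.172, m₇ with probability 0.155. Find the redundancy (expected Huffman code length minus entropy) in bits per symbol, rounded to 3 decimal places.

0.036 bits

Entropy H = −Σ p log₂ p ≈ 2.7922 bits.
Huffman merges: 107/1000+3/25→227/1000; 37/250+149/1000→297/1000; 149/1000+31/200→38/125; 43/250+227/1000→399/1000; 297/1000+38/125→601/1000; 399/1000+601/1000→1. L = 707/250 ≈ 2.8280.
L − H = 2.8280 − 2.7922 = 0.036 bits.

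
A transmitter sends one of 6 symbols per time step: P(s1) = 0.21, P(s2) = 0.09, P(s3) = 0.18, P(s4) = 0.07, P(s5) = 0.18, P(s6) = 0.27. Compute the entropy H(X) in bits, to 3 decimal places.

H = −Σ pᵢ log₂ pᵢ.
−0.21·log₂(0.21) = 0.4728
−0.09·log₂(0.09) = 0.3127
−0.18·log₂(0.18) = 0.4453
−0.07·log₂(0.07) = 0.2686
−0.18·log₂(0.18) = 0.4453
−0.27·log₂(0.27) = 0.5100
Sum ≈ 2.4547 → 2.455 bits.

2.455 bits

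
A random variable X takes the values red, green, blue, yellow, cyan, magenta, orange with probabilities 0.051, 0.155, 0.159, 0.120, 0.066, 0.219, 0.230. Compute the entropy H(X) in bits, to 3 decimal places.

H = −Σ pᵢ log₂ pᵢ.
−0.051·log₂(0.051) = 0.2190
−0.155·log₂(0.155) = 0.4169
−0.159·log₂(0.159) = 0.4218
−0.120·log₂(0.120) = 0.3671
−0.066·log₂(0.066) = 0.2588
−0.219·log₂(0.219) = 0.4798
−0.230·log₂(0.230) = 0.4877
Sum ≈ 2.6510 → 2.651 bits.

2.651 bits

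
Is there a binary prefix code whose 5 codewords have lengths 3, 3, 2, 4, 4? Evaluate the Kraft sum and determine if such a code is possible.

0.625; yes

With common denominator 2^4 = 16: Σ 2^(−ℓᵢ) = 2/16 + 2/16 + 4/16 + 1/16 + 1/16 = 10/16 = 0.625.
Kraft's inequality requires Σ ≤ 1; here Σ = 0.625 ≤ 1, so such a prefix code exists.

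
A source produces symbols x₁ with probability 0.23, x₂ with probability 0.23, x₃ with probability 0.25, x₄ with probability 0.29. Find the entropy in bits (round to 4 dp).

H = −Σ pᵢ log₂ pᵢ.
−0.23·log₂(0.23) = 0.4877
−0.23·log₂(0.23) = 0.4877
−0.25·log₂(0.25) = 0.5000
−0.29·log₂(0.29) = 0.5179
Sum ≈ 1.9932 → 1.9932 bits.

1.9932 bits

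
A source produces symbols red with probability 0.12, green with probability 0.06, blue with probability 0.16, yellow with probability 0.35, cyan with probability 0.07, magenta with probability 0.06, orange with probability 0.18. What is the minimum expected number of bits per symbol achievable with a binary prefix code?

Repeatedly combine the two least-probable nodes; the expected code length is the sum of the merged weights.
merge 3/50 + 3/50 → 3/25
merge 7/100 + 3/25 → 19/100
merge 3/25 + 4/25 → 7/25
merge 9/50 + 19/100 → 37/100
merge 7/25 + 7/20 → 63/100
merge 37/100 + 63/100 → 1
L = 3/25 + 19/100 + 7/25 + 37/100 + 63/100 + 1 = 259/100 = 2.59 bits/symbol.

2.59 bits/symbol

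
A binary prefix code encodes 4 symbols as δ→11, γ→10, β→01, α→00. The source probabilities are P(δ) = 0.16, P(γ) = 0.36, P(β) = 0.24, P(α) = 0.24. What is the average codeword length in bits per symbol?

2 bits/symbol

L̄ = Σ pᵢ·ℓᵢ = 0.16·2 + 0.36·2 + 0.24·2 + 0.24·2 = 2 bits/symbol.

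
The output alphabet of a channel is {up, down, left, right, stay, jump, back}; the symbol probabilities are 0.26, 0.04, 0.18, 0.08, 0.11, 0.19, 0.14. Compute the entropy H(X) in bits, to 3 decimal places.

H = −Σ pᵢ log₂ pᵢ.
−0.26·log₂(0.26) = 0.5053
−0.04·log₂(0.04) = 0.1858
−0.18·log₂(0.18) = 0.4453
−0.08·log₂(0.08) = 0.2915
−0.11·log₂(0.11) = 0.3503
−0.19·log₂(0.19) = 0.4552
−0.14·log₂(0.14) = 0.3971
Sum ≈ 2.6305 → 2.630 bits.

2.630 bits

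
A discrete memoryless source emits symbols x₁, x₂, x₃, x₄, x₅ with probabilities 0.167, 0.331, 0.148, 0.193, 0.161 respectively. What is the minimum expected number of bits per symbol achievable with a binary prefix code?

Repeatedly combine the two least-probable nodes; the expected code length is the sum of the merged weights.
merge 37/250 + 161/1000 → 309/1000
merge 167/1000 + 193/1000 → 9/25
merge 309/1000 + 331/1000 → 16/25
merge 9/25 + 16/25 → 1
L = 309/1000 + 9/25 + 16/25 + 1 = 2309/1000 = 2.309 bits/symbol.

2.309 bits/symbol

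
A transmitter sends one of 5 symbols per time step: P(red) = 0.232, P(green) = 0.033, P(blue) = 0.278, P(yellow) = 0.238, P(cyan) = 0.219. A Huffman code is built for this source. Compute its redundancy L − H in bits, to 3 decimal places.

0.114 bits

Entropy H = −Σ p log₂ p ≈ 2.1376 bits.
Huffman merges: 33/1000+219/1000→63/250; 29/125+119/500→47/100; 63/250+139/500→53/100; 47/100+53/100→1. L = 563/250 ≈ 2.2520.
L − H = 2.2520 − 2.1376 = 0.114 bits.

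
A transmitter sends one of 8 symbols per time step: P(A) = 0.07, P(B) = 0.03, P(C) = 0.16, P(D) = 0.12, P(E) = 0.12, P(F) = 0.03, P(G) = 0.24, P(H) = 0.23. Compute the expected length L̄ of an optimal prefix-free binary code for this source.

2.72 bits/symbol

Repeatedly combine the two least-probable nodes; the expected code length is the sum of the merged weights.
merge 3/100 + 3/100 → 3/50
merge 3/50 + 7/100 → 13/100
merge 3/25 + 3/25 → 6/25
merge 13/100 + 4/25 → 29/100
merge 23/100 + 6/25 → 47/100
merge 6/25 + 29/100 → 53/100
merge 47/100 + 53/100 → 1
L = 3/50 + 13/100 + 6/25 + 29/100 + 47/100 + 53/100 + 1 = 68/25 = 2.72 bits/symbol.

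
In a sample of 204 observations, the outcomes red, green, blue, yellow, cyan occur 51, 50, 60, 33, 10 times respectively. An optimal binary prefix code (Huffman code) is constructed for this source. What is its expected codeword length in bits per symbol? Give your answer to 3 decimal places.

Probabilities are the counts divided by 204.
Repeatedly combine the two least-probable nodes; the expected code length is the sum of the merged weights.
merge 5/102 + 11/68 → 43/204
merge 43/204 + 25/102 → 31/68
merge 1/4 + 5/17 → 37/68
merge 31/68 + 37/68 → 1
L = 43/204 + 31/68 + 37/68 + 1 = 451/204 ≈ 2.211 bits/symbol.

2.211 bits/symbol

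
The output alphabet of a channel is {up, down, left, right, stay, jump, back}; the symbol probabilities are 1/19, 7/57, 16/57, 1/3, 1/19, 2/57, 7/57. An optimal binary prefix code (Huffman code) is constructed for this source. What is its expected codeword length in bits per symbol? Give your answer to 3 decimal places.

2.474 bits/symbol

Repeatedly combine the two least-probable nodes; the expected code length is the sum of the merged weights.
merge 2/57 + 1/19 → 5/57
merge 1/19 + 5/57 → 8/57
merge 7/57 + 7/57 → 14/57
merge 8/57 + 14/57 → 22/57
merge 16/57 + 1/3 → 35/57
merge 22/57 + 35/57 → 1
L = 5/57 + 8/57 + 14/57 + 22/57 + 35/57 + 1 = 47/19 ≈ 2.474 bits/symbol.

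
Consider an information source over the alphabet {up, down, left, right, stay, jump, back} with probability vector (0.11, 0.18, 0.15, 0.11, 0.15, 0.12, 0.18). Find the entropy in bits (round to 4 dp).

2.7793 bits

H = −Σ pᵢ log₂ pᵢ.
−0.11·log₂(0.11) = 0.3503
−0.18·log₂(0.18) = 0.4453
−0.15·log₂(0.15) = 0.4105
−0.11·log₂(0.11) = 0.3503
−0.15·log₂(0.15) = 0.4105
−0.12·log₂(0.12) = 0.3671
−0.18·log₂(0.18) = 0.4453
Sum ≈ 2.7793 → 2.7793 bits.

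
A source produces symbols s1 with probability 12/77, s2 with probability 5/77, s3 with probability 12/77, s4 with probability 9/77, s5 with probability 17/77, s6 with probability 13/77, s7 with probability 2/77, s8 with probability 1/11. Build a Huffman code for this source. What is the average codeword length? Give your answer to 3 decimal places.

Repeatedly combine the two least-probable nodes; the expected code length is the sum of the merged weights.
merge 2/77 + 5/77 → 1/11
merge 1/11 + 1/11 → 2/11
merge 9/77 + 12/77 → 3/11
merge 12/77 + 13/77 → 25/77
merge 2/11 + 17/77 → 31/77
merge 3/11 + 25/77 → 46/77
merge 31/77 + 46/77 → 1
L = 1/11 + 2/11 + 3/11 + 25/77 + 31/77 + 46/77 + 1 = 221/77 ≈ 2.870 bits/symbol.

2.870 bits/symbol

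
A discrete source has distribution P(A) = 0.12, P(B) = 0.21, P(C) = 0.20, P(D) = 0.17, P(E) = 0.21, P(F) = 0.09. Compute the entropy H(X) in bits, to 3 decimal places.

H = −Σ pᵢ log₂ pᵢ.
−0.12·log₂(0.12) = 0.3671
−0.21·log₂(0.21) = 0.4728
−0.20·log₂(0.20) = 0.4644
−0.17·log₂(0.17) = 0.4346
−0.21·log₂(0.21) = 0.4728
−0.09·log₂(0.09) = 0.3127
Sum ≈ 2.5243 → 2.524 bits.

2.524 bits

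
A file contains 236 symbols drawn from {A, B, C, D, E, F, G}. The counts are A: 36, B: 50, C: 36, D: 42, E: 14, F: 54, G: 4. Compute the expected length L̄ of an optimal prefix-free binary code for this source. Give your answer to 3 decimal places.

Probabilities are the counts divided by 236.
Repeatedly combine the two least-probable nodes; the expected code length is the sum of the merged weights.
merge 1/59 + 7/118 → 9/118
merge 9/118 + 9/59 → 27/118
merge 9/59 + 21/118 → 39/118
merge 25/118 + 27/118 → 26/59
merge 27/118 + 39/118 → 33/59
merge 26/59 + 33/59 → 1
L = 9/118 + 27/118 + 39/118 + 26/59 + 33/59 + 1 = 311/118 ≈ 2.636 bits/symbol.

2.636 bits/symbol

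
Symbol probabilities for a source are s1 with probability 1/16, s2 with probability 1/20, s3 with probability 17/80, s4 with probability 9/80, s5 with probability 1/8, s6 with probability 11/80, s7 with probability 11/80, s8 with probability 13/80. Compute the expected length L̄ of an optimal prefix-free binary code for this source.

Repeatedly combine the two least-probable nodes; the expected code length is the sum of the merged weights.
merge 1/20 + 1/16 → 9/80
merge 9/80 + 9/80 → 9/40
merge 1/8 + 11/80 → 21/80
merge 11/80 + 13/80 → 3/10
merge 17/80 + 9/40 → 7/16
merge 21/80 + 3/10 → 9/16
merge 7/16 + 9/16 → 1
L = 9/80 + 9/40 + 21/80 + 3/10 + 7/16 + 9/16 + 1 = 29/10 = 2.9 bits/symbol.

2.9 bits/symbol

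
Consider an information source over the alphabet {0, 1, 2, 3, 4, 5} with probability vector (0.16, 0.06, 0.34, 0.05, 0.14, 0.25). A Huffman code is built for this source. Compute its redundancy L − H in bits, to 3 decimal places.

0.051 bits

Entropy H = −Σ p log₂ p ≈ 2.3089 bits.
Huffman merges: 1/20+3/50→11/100; 11/100+7/50→1/4; 4/25+1/4→41/100; 1/4+17/50→59/100; 41/100+59/100→1. L = 59/25 ≈ 2.3600.
L − H = 2.3600 − 2.3089 = 0.051 bits.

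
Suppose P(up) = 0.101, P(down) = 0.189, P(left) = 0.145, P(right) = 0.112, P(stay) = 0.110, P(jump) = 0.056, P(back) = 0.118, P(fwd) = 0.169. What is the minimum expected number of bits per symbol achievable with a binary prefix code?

Repeatedly combine the two least-probable nodes; the expected code length is the sum of the merged weights.
merge 7/125 + 101/1000 → 157/1000
merge 11/100 + 14/125 → 111/500
merge 59/500 + 29/200 → 263/1000
merge 157/1000 + 169/1000 → 163/500
merge 189/1000 + 111/500 → 411/1000
merge 263/1000 + 163/500 → 589/1000
merge 411/1000 + 589/1000 → 1
L = 157/1000 + 111/500 + 263/1000 + 163/500 + 411/1000 + 589/1000 + 1 = 371/125 = 2.968 bits/symbol.

2.968 bits/symbol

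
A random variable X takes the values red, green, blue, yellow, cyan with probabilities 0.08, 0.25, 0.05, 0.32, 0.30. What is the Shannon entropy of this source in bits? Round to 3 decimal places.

2.055 bits

H = −Σ pᵢ log₂ pᵢ.
−0.08·log₂(0.08) = 0.2915
−0.25·log₂(0.25) = 0.5000
−0.05·log₂(0.05) = 0.2161
−0.32·log₂(0.32) = 0.5260
−0.30·log₂(0.30) = 0.5211
Sum ≈ 2.0547 → 2.055 bits.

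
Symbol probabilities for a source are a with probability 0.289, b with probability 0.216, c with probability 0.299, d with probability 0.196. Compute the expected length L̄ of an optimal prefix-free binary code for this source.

2 bits/symbol

Repeatedly combine the two least-probable nodes; the expected code length is the sum of the merged weights.
merge 49/250 + 27/125 → 103/250
merge 289/1000 + 299/1000 → 147/250
merge 103/250 + 147/250 → 1
L = 103/250 + 147/250 + 1 = 2 bits/symbol.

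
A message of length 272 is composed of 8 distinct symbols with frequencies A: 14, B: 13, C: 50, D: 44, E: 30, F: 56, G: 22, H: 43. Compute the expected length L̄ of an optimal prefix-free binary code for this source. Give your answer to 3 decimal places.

Probabilities are the counts divided by 272.
Repeatedly combine the two least-probable nodes; the expected code length is the sum of the merged weights.
merge 13/272 + 7/136 → 27/272
merge 11/136 + 27/272 → 49/272
merge 15/136 + 43/272 → 73/272
merge 11/68 + 49/272 → 93/272
merge 25/136 + 7/34 → 53/136
merge 73/272 + 93/272 → 83/136
merge 53/136 + 83/136 → 1
L = 27/272 + 49/272 + 73/272 + 93/272 + 53/136 + 83/136 + 1 = 393/136 ≈ 2.890 bits/symbol.

2.890 bits/symbol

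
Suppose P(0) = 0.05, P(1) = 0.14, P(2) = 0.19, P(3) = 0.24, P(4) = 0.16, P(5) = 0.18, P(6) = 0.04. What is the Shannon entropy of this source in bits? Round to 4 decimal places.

2.6166 bits

H = −Σ pᵢ log₂ pᵢ.
−0.05·log₂(0.05) = 0.2161
−0.14·log₂(0.14) = 0.3971
−0.19·log₂(0.19) = 0.4552
−0.24·log₂(0.24) = 0.4941
−0.16·log₂(0.16) = 0.4230
−0.18·log₂(0.18) = 0.4453
−0.04·log₂(0.04) = 0.1858
Sum ≈ 2.6166 → 2.6166 bits.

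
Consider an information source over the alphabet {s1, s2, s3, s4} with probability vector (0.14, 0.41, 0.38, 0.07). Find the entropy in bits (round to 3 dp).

1.724 bits

H = −Σ pᵢ log₂ pᵢ.
−0.14·log₂(0.14) = 0.3971
−0.41·log₂(0.41) = 0.5274
−0.38·log₂(0.38) = 0.5305
−0.07·log₂(0.07) = 0.2686
Sum ≈ 1.7235 → 1.724 bits.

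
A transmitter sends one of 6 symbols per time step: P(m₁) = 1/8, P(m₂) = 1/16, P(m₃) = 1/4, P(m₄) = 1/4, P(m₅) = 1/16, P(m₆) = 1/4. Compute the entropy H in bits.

2.375 bits

Each probability is a power of 1/2, so log₂(1/p) is an integer.
H = Σ p·log₂(1/p) = 1/8·3 + 1/16·4 + 1/4·2 + 1/4·2 + 1/16·4 + 1/4·2 = 2.375 bits.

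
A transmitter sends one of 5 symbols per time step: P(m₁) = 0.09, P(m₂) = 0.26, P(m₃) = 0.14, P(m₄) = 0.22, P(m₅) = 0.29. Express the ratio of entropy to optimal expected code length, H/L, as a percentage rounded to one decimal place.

99.3%

Entropy H = −Σ p log₂ p ≈ 2.2135 bits.
Huffman merges: 9/100+7/50→23/100; 11/50+23/100→9/20; 13/50+29/100→11/20; 9/20+11/20→1. L = 223/100 ≈ 2.2300.
Efficiency = H/L = 2.2135/2.2300 = 99.3%.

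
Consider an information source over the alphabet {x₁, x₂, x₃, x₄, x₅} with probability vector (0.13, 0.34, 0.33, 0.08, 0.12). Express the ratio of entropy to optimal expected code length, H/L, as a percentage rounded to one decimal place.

Entropy H = −Σ p log₂ p ≈ 2.0982 bits.
Huffman merges: 2/25+3/25→1/5; 13/100+1/5→33/100; 33/100+33/100→33/50; 17/50+33/50→1. L = 219/100 ≈ 2.1900.
Efficiency = H/L = 2.0982/2.1900 = 95.8%.

95.8%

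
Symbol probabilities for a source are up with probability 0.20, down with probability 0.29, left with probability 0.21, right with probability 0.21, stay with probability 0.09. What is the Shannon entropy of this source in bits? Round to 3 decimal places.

2.241 bits

H = −Σ pᵢ log₂ pᵢ.
−0.20·log₂(0.20) = 0.4644
−0.29·log₂(0.29) = 0.5179
−0.21·log₂(0.21) = 0.4728
−0.21·log₂(0.21) = 0.4728
−0.09·log₂(0.09) = 0.3127
Sum ≈ 2.2406 → 2.241 bits.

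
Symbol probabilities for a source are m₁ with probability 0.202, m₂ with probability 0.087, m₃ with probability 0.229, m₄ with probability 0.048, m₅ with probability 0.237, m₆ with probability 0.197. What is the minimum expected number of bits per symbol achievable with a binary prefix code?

Repeatedly combine the two least-probable nodes; the expected code length is the sum of the merged weights.
merge 6/125 + 87/1000 → 27/200
merge 27/200 + 197/1000 → 83/250
merge 101/500 + 229/1000 → 431/1000
merge 237/1000 + 83/250 → 569/1000
merge 431/1000 + 569/1000 → 1
L = 27/200 + 83/250 + 431/1000 + 569/1000 + 1 = 2467/1000 = 2.467 bits/symbol.

2.467 bits/symbol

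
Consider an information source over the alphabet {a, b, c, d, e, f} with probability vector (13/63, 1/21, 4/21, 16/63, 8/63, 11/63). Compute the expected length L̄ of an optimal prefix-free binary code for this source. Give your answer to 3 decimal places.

Repeatedly combine the two least-probable nodes; the expected code length is the sum of the merged weights.
merge 1/21 + 8/63 → 11/63
merge 11/63 + 11/63 → 22/63
merge 4/21 + 13/63 → 25/63
merge 16/63 + 22/63 → 38/63
merge 25/63 + 38/63 → 1
L = 11/63 + 22/63 + 25/63 + 38/63 + 1 = 53/21 ≈ 2.524 bits/symbol.

2.524 bits/symbol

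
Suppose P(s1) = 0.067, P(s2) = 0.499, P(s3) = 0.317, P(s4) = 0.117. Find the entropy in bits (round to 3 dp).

1.649 bits

H = −Σ pᵢ log₂ pᵢ.
−0.067·log₂(0.067) = 0.2613
−0.499·log₂(0.499) = 0.5004
−0.317·log₂(0.317) = 0.5254
−0.117·log₂(0.117) = 0.3622
Sum ≈ 1.6493 → 1.649 bits.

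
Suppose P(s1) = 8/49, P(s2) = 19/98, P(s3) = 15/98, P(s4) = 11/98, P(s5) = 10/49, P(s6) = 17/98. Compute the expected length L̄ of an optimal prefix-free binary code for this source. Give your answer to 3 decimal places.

2.602 bits/symbol

Repeatedly combine the two least-probable nodes; the expected code length is the sum of the merged weights.
merge 11/98 + 15/98 → 13/49
merge 8/49 + 17/98 → 33/98
merge 19/98 + 10/49 → 39/98
merge 13/49 + 33/98 → 59/98
merge 39/98 + 59/98 → 1
L = 13/49 + 33/98 + 39/98 + 59/98 + 1 = 255/98 ≈ 2.602 bits/symbol.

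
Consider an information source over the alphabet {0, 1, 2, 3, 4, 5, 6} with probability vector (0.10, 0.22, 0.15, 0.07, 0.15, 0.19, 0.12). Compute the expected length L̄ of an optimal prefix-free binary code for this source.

Repeatedly combine the two least-probable nodes; the expected code length is the sum of the merged weights.
merge 7/100 + 1/10 → 17/100
merge 3/25 + 3/20 → 27/100
merge 3/20 + 17/100 → 8/25
merge 19/100 + 11/50 → 41/100
merge 27/100 + 8/25 → 59/100
merge 41/100 + 59/100 → 1
L = 17/100 + 27/100 + 8/25 + 41/100 + 59/100 + 1 = 69/25 = 2.76 bits/symbol.

2.76 bits/symbol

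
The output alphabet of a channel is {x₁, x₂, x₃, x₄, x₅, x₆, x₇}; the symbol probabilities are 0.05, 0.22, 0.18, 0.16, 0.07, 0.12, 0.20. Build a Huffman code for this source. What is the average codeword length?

2.7 bits/symbol

Repeatedly combine the two least-probable nodes; the expected code length is the sum of the merged weights.
merge 1/20 + 7/100 → 3/25
merge 3/25 + 3/25 → 6/25
merge 4/25 + 9/50 → 17/50
merge 1/5 + 11/50 → 21/50
merge 6/25 + 17/50 → 29/50
merge 21/50 + 29/50 → 1
L = 3/25 + 6/25 + 17/50 + 21/50 + 29/50 + 1 = 27/10 = 2.7 bits/symbol.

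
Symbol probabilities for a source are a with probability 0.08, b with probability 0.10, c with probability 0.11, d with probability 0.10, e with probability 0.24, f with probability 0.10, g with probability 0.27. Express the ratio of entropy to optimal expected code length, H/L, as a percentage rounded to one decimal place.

99.0%

Entropy H = −Σ p log₂ p ≈ 2.6425 bits.
Huffman merges: 2/25+1/10→9/50; 1/10+1/10→1/5; 11/100+9/50→29/100; 1/5+6/25→11/25; 27/100+29/100→14/25; 11/25+14/25→1. L = 267/100 ≈ 2.6700.
Efficiency = H/L = 2.6425/2.6700 = 99.0%.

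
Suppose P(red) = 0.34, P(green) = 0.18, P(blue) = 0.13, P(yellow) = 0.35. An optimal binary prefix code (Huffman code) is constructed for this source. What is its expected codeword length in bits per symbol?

1.96 bits/symbol

Repeatedly combine the two least-probable nodes; the expected code length is the sum of the merged weights.
merge 13/100 + 9/50 → 31/100
merge 31/100 + 17/50 → 13/20
merge 7/20 + 13/20 → 1
L = 31/100 + 13/20 + 1 = 49/25 = 1.96 bits/symbol.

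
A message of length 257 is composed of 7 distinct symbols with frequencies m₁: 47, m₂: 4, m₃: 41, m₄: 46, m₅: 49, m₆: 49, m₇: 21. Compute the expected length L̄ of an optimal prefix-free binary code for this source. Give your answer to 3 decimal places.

Probabilities are the counts divided by 257.
Repeatedly combine the two least-probable nodes; the expected code length is the sum of the merged weights.
merge 4/257 + 21/257 → 25/257
merge 25/257 + 41/257 → 66/257
merge 46/257 + 47/257 → 93/257
merge 49/257 + 49/257 → 98/257
merge 66/257 + 93/257 → 159/257
merge 98/257 + 159/257 → 1
L = 25/257 + 66/257 + 93/257 + 98/257 + 159/257 + 1 = 698/257 ≈ 2.716 bits/symbol.

2.716 bits/symbol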